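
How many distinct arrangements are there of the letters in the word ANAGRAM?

840

Letter multiplicities in ANAGRAM: A×3, G×1, M×1, N×1, R×1.
So there are 7! / (3!) = 840 distinguishable arrangements.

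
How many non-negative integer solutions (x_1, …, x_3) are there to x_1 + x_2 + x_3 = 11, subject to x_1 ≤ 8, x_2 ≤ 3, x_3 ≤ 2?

By stars and bars, unrestricted non-negative solutions to x_1+…+x_3 = 11 number C(11+2,2) = 78.
Subtract solutions that violate a single cap (substitute x_i' = x_i − (cap_i+1)): x_1 ≥ 9 gives C(4,2) = 6; x_2 ≥ 4 gives C(9,2) = 36; x_3 ≥ 3 gives C(10,2) = 45. Together 87.
Add back pairs where two caps are both exceeded: 0 + 0 + 15 = 15.
By inclusion–exclusion the count is 78 − 87 + 15 = 6.

6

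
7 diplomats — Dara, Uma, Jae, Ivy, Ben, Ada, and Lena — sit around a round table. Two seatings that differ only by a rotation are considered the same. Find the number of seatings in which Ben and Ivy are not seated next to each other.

All circular seatings of 7 people number (6)! = 720.
Seatings with Ben beside Ivy: treat them as a block with 2 internal orders, giving 2 × (5)! = 240.
Subtracting, 720 − 240 = 480.

480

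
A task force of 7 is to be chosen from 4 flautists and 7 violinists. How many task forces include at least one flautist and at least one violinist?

329

Total 7-person selections from all 11: C(11,7) = 330.
Selections missing a whole group: no flautists → C(7,7) = 1; no violinists → C(4,7) = 0.
Both groups omitted at once is impossible, so 330 − 1 = 329.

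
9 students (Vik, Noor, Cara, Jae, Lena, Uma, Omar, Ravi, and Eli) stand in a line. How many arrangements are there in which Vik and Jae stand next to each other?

Treat {Vik, Jae} as a single unit. There are 8 units to order, and the pair itself can be ordered 2 ways.
So the count is 2·(8)! = 80640.

80640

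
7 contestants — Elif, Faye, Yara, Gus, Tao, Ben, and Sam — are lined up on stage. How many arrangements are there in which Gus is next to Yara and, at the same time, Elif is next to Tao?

Treat {Gus,Yara} as one block (2 orders) and {Elif,Tao} as another (2 orders).
That leaves 5 units to arrange: 2 × 2 × 5! = 4 × 120 = 480.

480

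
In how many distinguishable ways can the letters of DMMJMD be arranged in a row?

60

Letter multiplicities in DMMJMD: D×2, J×1, M×3.
Dividing 6! = 720 by 3!·2! = 12 for the repeated letters gives 60.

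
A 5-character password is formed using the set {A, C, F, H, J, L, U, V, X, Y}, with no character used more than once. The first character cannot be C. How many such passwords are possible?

27216

The first character has 10−1 = 9 choices (anything except C).
The remaining 4 characters are filled from the other 9 symbols without repetition: 9 × 8 × 7 × 6 = 3024.
Total: 9 × 3024 = 27216.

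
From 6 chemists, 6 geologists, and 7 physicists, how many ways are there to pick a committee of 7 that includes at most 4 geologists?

49907

Split by how many geologists are chosen (0 through 4).
Sum: C(6,0)·C(13,7) + C(6,1)·C(13,6) + C(6,2)·C(13,5) + C(6,3)·C(13,4) + C(6,4)·C(13,3) = 1716 + 10296 + 19305 + 14300 + 4290 = 49907.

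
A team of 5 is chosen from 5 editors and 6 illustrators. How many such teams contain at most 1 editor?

81

Split by how many editors are chosen (0 through 1).
Sum: C(5,0)·C(6,5) + C(5,1)·C(6,4) = 6 + 75 = 81.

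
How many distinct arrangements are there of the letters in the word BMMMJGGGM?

The 9 letters of BMMMJGGGM have repeats: G appearing 3 times and M appearing 4 times.
So there are 9! / (4!·3!) = 2520 distinguishable arrangements.

2520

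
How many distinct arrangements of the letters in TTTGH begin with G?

With the first slot taken by G, it remains to arrange the other 4 letters (TTTH).
Those 4 letters have T appearing 3 times, giving (4)!/(3!) = 4.

4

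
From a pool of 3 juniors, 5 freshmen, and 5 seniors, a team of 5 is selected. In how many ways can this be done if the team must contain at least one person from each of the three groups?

With no constraint there are C(13,5) = 1287 possible selections.
Subtract selections that omit an entire group: no juniors → C(10,5) = 252; no freshmen → C(8,5) = 56; no seniors → C(8,5) = 56.
Add back selections omitting two groups (i.e. drawn from a single group): C(3,5) + C(5,5) + C(5,5) = 2.
By inclusion–exclusion: 1287 − 364 + 2 = 925.

925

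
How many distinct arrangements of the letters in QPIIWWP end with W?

With the last slot taken by W, it remains to arrange the other 6 letters (QPIIWP).
Those 6 letters have I appearing twice and P appearing twice, giving (6)!/(2!·2!) = 180.

180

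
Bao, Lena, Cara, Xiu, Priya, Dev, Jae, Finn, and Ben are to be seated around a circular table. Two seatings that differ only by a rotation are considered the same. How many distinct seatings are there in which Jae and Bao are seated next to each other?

Treat {Jae, Bao} as one unit (2 internal orders) and seat the resulting 8 units around the table: (7)! circular arrangements.
So 2 × (7)! = 2 × 5040 = 10080.

10080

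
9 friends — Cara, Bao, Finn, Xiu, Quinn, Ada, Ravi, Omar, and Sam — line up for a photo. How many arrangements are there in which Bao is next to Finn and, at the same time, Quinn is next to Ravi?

Treat {Bao,Finn} as one block (2 orders) and {Quinn,Ravi} as another (2 orders).
That leaves 7 units to arrange: 2 × 2 × 7! = 4 × 5040 = 20160.

20160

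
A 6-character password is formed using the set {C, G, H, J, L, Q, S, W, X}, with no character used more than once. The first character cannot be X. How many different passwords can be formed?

53760

The first character has 9−1 = 8 choices (anything except X).
The remaining 5 characters are filled from the other 8 symbols without repetition: 8 × 7 × 6 × 5 × 4 = 6720.
Total: 8 × 6720 = 53760.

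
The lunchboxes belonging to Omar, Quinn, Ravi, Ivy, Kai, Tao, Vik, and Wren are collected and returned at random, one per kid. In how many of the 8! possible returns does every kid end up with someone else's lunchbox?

This is the derangement count D_8: permutations of 8 items with no fixed point.
By inclusion–exclusion this is Σ_{j=0}^{8} (−1)^j C(8,j)·(8−j)!.
Computing: 40320 − 40320 + 20160 − 6720 + 1680 − 336 + 56 − 8 + 1 = 14833.

14833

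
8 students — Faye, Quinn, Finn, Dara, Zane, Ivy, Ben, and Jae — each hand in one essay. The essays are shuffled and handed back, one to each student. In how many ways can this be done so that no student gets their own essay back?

14833

Count assignments avoiding every fixed point. For any j of the 8 students fixed to their own essay, the other 8−j can be arranged in (8−j)! ways.
By inclusion–exclusion this is Σ_{j=0}^{8} (−1)^j C(8,j)·(8−j)!.
Computing: 40320 − 40320 + 20160 − 6720 + 1680 − 336 + 56 − 8 + 1 = 14833.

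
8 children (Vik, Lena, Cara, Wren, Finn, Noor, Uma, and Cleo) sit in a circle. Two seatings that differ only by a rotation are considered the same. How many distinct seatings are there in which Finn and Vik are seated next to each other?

Glue Finn and Vik into a block (2 internal orders). Seating 7 units around a circle gives (6)! arrangements.
So 2 × (6)! = 2 × 720 = 1440.

1440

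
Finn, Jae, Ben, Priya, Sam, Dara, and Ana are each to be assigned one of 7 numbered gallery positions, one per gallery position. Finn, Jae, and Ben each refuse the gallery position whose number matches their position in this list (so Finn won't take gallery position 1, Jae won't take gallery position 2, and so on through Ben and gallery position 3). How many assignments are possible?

Let Aᵢ (for i ∈ {1, 2, 3}) be the placements that put person i in their forbidden gallery position. Any j of these fix j positions, leaving (7−j)! ways to fill the rest, and there are C(3,j) ways to pick which j.
By inclusion–exclusion, the number of valid placements is Σ_{j=0}^{3} (−1)^j C(3,j)·(7−j)!.
Computing: 5040 − 2160 + 360 − 24 = 3216.

3216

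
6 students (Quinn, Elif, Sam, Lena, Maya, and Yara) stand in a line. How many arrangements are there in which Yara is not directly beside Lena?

There are 6! = 720 arrangements in all. If Yara and Lena are adjacent, merging them into one block gives 2·(5)! = 240 arrangements.
So 720 − 240 = 480 arrangements keep them apart.

480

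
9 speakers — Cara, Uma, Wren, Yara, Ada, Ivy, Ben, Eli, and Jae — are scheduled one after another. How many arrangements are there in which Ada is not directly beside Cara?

282240

There are 9! = 362880 arrangements in all. If Ada and Cara are adjacent, merging them into one block gives 2·(8)! = 80640 arrangements.
So 362880 − 80640 = 282240 arrangements keep them apart.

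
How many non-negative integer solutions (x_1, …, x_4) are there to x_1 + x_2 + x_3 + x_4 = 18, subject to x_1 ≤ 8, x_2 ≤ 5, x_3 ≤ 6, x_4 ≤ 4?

Ignoring the caps, the number of non-negative solutions to x_1+…+x_4 = 18 is C(21,3) = 1330.
Subtract solutions that violate a single cap (substitute x_i' = x_i − (cap_i+1)): x_1 ≥ 9 gives C(12,3) = 220; x_2 ≥ 6 gives C(15,3) = 455; x_3 ≥ 7 gives C(14,3) = 364; x_4 ≥ 5 gives C(16,3) = 560. Together 1599.
Add back pairs where two caps are both exceeded: 20 + 10 + 35 + 56 + 120 + 84 = 325.
Subtract triples: 0 + 0 + 0 + 1 = 1.
By inclusion–exclusion the count is 1330 − 1599 + 325 − 1 = 55.

55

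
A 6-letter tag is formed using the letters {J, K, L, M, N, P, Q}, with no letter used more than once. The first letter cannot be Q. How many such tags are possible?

The first letter has 7−1 = 6 choices (anything except Q).
The remaining 5 letters are filled from the other 6 symbols without repetition: 6 × 5 × 4 × 3 × 2 = 720.
Total: 6 × 720 = 4320.

4320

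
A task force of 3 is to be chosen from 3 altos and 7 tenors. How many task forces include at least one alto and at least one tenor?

With no constraint there are C(10,3) = 120 possible selections.
Subtract selections that omit an entire group: no altos → C(7,3) = 35; no tenors → C(3,3) = 1.
Both groups omitted at once is impossible, so 120 − 36 = 84.

84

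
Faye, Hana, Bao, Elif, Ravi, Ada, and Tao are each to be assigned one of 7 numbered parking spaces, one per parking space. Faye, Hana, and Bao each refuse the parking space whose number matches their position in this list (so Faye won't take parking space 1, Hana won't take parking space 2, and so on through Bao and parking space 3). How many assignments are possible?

3216

Let Aᵢ (for i ∈ {1, 2, 3}) be the placements that put person i in their forbidden parking space. Any j of these fix j positions, leaving (7−j)! ways to fill the rest, and there are C(3,j) ways to pick which j.
By inclusion–exclusion, the number of valid placements is Σ_{j=0}^{3} (−1)^j C(3,j)·(7−j)!.
Computing: 5040 − 2160 + 360 − 24 = 3216.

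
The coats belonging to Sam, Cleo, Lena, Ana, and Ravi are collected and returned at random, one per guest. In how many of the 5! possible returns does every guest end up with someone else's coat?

44

This is the derangement count D_5: permutations of 5 items with no fixed point.
By inclusion–exclusion this is Σ_{j=0}^{5} (−1)^j C(5,j)·(5−j)!.
Computing: 120 − 120 + 60 − 20 + 5 − 1 = 44.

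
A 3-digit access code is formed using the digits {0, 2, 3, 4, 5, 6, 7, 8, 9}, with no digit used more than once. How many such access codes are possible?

With no repetition, fill the 3 digits in order: 9 choices, then 8, down to 7.
9 × 8 × 7 = 504.

504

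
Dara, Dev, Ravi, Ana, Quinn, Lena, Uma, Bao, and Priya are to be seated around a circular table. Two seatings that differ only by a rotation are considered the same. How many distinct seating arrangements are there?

Fix one person's seat to break rotational symmetry; the remaining 8 people can be arranged in (8)! = 40320 ways.

40320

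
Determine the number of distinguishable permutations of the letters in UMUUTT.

The 6 letters of UMUUTT have repeats: T appearing twice and U appearing 3 times.
Dividing 6! = 720 by 3!·2! = 12 for the repeated letters gives 60.

60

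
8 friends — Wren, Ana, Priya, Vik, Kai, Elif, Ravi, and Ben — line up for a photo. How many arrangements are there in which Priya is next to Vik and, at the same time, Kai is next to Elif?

Treat {Priya,Vik} as one block (2 orders) and {Kai,Elif} as another (2 orders).
That leaves 6 units to arrange: 2 × 2 × 6! = 4 × 720 = 2880.

2880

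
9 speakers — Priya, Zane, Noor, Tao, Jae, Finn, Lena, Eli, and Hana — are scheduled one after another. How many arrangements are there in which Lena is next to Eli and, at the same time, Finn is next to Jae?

Treat {Lena,Eli} as one block (2 orders) and {Finn,Jae} as another (2 orders).
That leaves 7 units to arrange: 2 × 2 × 7! = 4 × 5040 = 20160.

20160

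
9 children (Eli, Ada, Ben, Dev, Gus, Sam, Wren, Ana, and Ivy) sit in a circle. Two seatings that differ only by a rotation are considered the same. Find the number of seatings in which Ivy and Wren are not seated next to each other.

30240

All circular seatings of 9 people number (8)! = 40320.
Those with Ivy next to Wren: fuse the pair into one unit and seat 8 units around a circle — 2·(7)! = 10080.
Subtracting, 40320 − 10080 = 30240.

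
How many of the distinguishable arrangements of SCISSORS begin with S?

Fix S in the first position and arrange the remaining 7 letters.
Those 7 letters have S appearing 3 times, giving (7)!/(3!) = 840.

840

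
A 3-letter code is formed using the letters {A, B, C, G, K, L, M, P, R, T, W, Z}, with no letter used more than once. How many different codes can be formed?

Choose and order 3 of the 12 symbols: the first letter has 12 options, the next 11, then 10.
12 × 11 × 10 = 1320.

1320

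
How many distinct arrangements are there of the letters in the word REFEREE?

105

The 7 letters of REFEREE have repeats: E appearing 4 times and R appearing twice.
So there are 7! / (4!·2!) = 105 distinguishable arrangements.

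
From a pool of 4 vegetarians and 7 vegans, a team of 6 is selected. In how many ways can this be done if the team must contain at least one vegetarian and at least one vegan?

With no constraint there are C(11,6) = 462 possible selections.
Subtract selections that omit an entire group: no vegetarians → C(7,6) = 7; no vegans → C(4,6) = 0.
Both groups omitted at once is impossible, so 462 − 7 = 455.

455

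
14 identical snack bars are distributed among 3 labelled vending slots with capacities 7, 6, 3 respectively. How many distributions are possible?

By stars and bars, unrestricted non-negative solutions to x_1+…+x_3 = 14 number C(14+2,2) = 120.
Subtract solutions that violate a single cap (substitute x_i' = x_i − (cap_i+1)): x_1 ≥ 8 gives C(8,2) = 28; x_2 ≥ 7 gives C(9,2) = 36; x_3 ≥ 4 gives C(12,2) = 66. Together 130.
Add back pairs where two caps are both exceeded: 0 + 6 + 10 = 16.
By inclusion–exclusion the count is 120 − 130 + 16 = 6.

6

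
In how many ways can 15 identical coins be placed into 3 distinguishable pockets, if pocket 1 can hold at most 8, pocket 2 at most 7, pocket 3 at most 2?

6

Without the upper bounds there are C(17,2) = 136 ways to split 15 among 3 pockets.
Subtract solutions that violate a single cap (substitute x_i' = x_i − (cap_i+1)): x_1 ≥ 9 gives C(8,2) = 28; x_2 ≥ 8 gives C(9,2) = 36; x_3 ≥ 3 gives C(14,2) = 91. Together 155.
Add back pairs where two caps are both exceeded: 0 + 10 + 15 = 25.
By inclusion–exclusion the count is 136 − 155 + 25 = 6.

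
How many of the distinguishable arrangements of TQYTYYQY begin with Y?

210

With the first slot taken by Y, it remains to arrange the other 7 letters (TQTYYQY).
Those 7 letters have Q appearing twice, T appearing twice, and Y appearing 3 times, giving (7)!/(3!·2!·2!) = 210.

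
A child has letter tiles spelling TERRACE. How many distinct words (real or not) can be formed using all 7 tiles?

1260

The 7 letters of TERRACE have repeats: E appearing twice and R appearing twice.
Dividing 7! = 5040 by 2!·2! = 4 for the repeated letters gives 1260.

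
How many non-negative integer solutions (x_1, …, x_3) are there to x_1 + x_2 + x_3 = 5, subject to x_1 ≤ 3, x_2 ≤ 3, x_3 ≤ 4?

14

By stars and bars, unrestricted non-negative solutions to x_1+…+x_3 = 5 number C(5+2,2) = 21.
Subtract solutions that violate a single cap (substitute x_i' = x_i − (cap_i+1)): x_1 ≥ 4 gives C(3,2) = 3; x_2 ≥ 4 gives C(3,2) = 3; x_3 ≥ 5 gives C(2,2) = 1. Together 7.
No two caps can be exceeded simultaneously, so the pair terms are all 0.
By inclusion–exclusion the count is 21 − 7 + 0 = 14.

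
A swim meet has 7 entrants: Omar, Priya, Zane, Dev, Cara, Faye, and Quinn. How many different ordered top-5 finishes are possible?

There are 7 choices for 1st place, 6 for 2nd, and so on down to 3 for position 5.
That gives 7 × 6 × 5 × 4 × 3 = 2520.

2520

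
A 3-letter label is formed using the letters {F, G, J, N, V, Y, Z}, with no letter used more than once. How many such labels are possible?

210

Choose and order 3 of the 7 symbols: the first letter has 7 options, the next 6, then 5.
That product is 7 × 6 × 5 = 210.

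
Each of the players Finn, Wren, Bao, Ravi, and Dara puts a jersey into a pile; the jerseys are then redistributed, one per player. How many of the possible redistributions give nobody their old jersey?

Let Aᵢ be the assignments in which player i gets their old jersey. We want the size of the complement of A₁∪…∪A_5.
By inclusion–exclusion this is Σ_{j=0}^{5} (−1)^j C(5,j)·(5−j)!.
Computing: 120 − 120 + 60 − 20 + 5 − 1 = 44.

44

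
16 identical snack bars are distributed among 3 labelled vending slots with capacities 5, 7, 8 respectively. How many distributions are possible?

15

Ignoring the caps, the number of non-negative solutions to x_1+…+x_3 = 16 is C(18,2) = 153.
Subtract solutions that violate a single cap (substitute x_i' = x_i − (cap_i+1)): x_1 ≥ 6 gives C(12,2) = 66; x_2 ≥ 8 gives C(10,2) = 45; x_3 ≥ 9 gives C(9,2) = 36. Together 147.
Add back pairs where two caps are both exceeded: 6 + 3 + 0 = 9.
By inclusion–exclusion the count is 153 − 147 + 9 = 15.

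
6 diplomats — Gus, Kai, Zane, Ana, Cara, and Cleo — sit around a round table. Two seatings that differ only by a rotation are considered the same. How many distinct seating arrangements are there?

Fix one person's seat to break rotational symmetry; the remaining 5 people can be arranged in (5)! = 120 ways.

120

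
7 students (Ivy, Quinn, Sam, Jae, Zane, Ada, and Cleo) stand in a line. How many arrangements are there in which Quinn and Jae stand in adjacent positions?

1440

Treat {Quinn, Jae} as a single unit. There are 6 units to order, and the pair itself can be ordered 2 ways.
So the count is 2·(6)! = 1440.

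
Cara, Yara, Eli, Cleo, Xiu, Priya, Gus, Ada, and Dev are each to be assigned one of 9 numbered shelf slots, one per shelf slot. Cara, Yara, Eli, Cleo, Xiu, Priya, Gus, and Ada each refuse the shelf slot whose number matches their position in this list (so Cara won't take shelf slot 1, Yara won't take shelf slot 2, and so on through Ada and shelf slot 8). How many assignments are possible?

Let Aᵢ (for 1 ≤ i ≤ 8) be the placements that put person i in their forbidden shelf slot. Any j of these fix j positions, leaving (9−j)! ways to fill the rest, and there are C(8,j) ways to pick which j.
By inclusion–exclusion, the number of valid placements is Σ_{j=0}^{8} (−1)^j C(8,j)·(9−j)!.
Computing: 362880 − 322560 + 141120 − 40320 + 8400 − 1344 + 168 − 16 + 1 = 148329.

148329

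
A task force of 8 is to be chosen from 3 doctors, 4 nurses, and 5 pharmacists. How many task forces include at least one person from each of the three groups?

485

Total 8-person selections from all 12: C(12,8) = 495.
Selections missing a whole group: no doctors → C(9,8) = 9; no nurses → C(8,8) = 1; no pharmacists → C(7,8) = 0.
Add back selections omitting two groups (i.e. drawn from a single group): C(3,8) + C(4,8) + C(5,8) = 0.
By inclusion–exclusion: 495 − 10 + 0 = 485.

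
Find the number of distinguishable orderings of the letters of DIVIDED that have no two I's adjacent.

300

Total arrangements of DIVIDED: 7!/(3!·2!) = 420.
Arrangements with the I's together: treat II as one letter, giving (6)!/(3!) = 120.
Hence 420 − 120 = 300.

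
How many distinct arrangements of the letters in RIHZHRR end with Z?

60

With the last slot taken by Z, it remains to arrange the other 6 letters (RIHHRR).
Those 6 letters have H appearing twice and R appearing 3 times, giving (6)!/(3!·2!) = 60.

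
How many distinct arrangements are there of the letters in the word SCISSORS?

1680

The 8 letters of SCISSORS have repeats: S appearing 4 times.
So there are 8! / (4!) = 1680 distinguishable arrangements.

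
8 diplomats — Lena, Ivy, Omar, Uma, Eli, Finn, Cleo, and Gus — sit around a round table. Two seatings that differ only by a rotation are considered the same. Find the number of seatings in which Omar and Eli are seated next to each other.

Glue Omar and Eli into a block (2 internal orders). Seating 7 units around a circle gives (6)! arrangements.
So 2 × (6)! = 2 × 720 = 1440.

1440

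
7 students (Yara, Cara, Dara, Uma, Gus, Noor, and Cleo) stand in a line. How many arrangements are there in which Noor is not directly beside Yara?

Of the 7! = 5040 arrangements, those with Noor and Yara adjacent number 2 × 6! = 1440 (treat the pair as a block with 2 internal orders).
So 5040 − 1440 = 3600 arrangements keep them apart.

3600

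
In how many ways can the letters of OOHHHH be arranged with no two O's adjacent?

There are 6!/(4!·2!) = 15 arrangements of OOHHHH in total.
Arrangements with the O's together: treat OO as one letter, giving (5)!/(4!) = 5.
Hence 15 − 5 = 10.

10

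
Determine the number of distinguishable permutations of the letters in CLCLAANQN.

22680

The 9 letters of CLCLAANQN have repeats: A appearing twice, C appearing twice, L appearing twice, and N appearing twice.
The number of distinct arrangements is 9!/(2!·2!·2!·2!) = 362880/16 = 22680.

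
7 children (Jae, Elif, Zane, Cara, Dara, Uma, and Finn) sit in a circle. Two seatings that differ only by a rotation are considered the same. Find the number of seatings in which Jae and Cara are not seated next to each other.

All circular seatings of 7 people number (6)! = 720.
Those with Jae next to Cara: fuse the pair into one unit and seat 6 units around a circle — 2·(5)! = 240.
Subtracting, 720 − 240 = 480.

480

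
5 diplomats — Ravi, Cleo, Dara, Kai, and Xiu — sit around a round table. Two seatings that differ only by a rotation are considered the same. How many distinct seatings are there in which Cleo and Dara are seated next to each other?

12

Glue Cleo and Dara into a block (2 internal orders). Seating 4 units around a circle gives (3)! arrangements.
So 2 × (3)! = 2 × 6 = 12.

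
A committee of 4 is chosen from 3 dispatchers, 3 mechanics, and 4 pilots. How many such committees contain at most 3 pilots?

209

Split by how many pilots are chosen (0 through 3).
Sum: C(4,0)·C(6,4) + C(4,1)·C(6,3) + C(4,2)·C(6,2) + C(4,3)·C(6,1) = 15 + 80 + 90 + 24 = 209.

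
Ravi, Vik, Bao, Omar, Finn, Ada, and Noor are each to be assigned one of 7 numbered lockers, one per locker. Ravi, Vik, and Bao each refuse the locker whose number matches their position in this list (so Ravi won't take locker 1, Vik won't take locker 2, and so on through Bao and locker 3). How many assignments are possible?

3216

Let Aᵢ (for i ∈ {1, 2, 3}) be the placements that put person i in their forbidden locker. Any j of these fix j positions, leaving (7−j)! ways to fill the rest, and there are C(3,j) ways to pick which j.
By inclusion–exclusion, the number of valid placements is Σ_{j=0}^{3} (−1)^j C(3,j)·(7−j)!.
Computing: 5040 − 2160 + 360 − 24 = 3216.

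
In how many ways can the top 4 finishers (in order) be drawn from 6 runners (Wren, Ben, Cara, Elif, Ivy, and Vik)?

There are 6 choices for 1st place, 5 for 2nd, and so on down to 3 for position 4.
That gives 6 × 5 × 4 × 3 = 360.

360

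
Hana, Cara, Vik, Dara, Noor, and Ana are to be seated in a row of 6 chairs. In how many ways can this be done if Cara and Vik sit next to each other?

240

Treat {Cara, Vik} as a single unit. There are 5 units to order, and the pair itself can be ordered 2 ways.
That gives 2 × 5! = 2 × 120 = 240.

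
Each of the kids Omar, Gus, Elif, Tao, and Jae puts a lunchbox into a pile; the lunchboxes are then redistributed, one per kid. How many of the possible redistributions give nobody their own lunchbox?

Count assignments avoiding every fixed point. For any j of the 5 kids fixed to their own lunchbox, the other 5−j can be arranged in (5−j)! ways.
By inclusion–exclusion this is Σ_{j=0}^{5} (−1)^j C(5,j)·(5−j)!.
Computing: 120 − 120 + 60 − 20 + 5 − 1 = 44.

44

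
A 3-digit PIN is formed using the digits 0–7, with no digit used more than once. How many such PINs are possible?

With no repetition, fill the 3 digits in order: 8 choices, then 7, down to 6.
That product is 8 × 7 × 6 = 336.

336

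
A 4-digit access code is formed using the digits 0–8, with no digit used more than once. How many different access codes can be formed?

With no repetition, fill the 4 digits in order: 9 choices, then 8, down to 6.
That product is 9 × 8 × 7 × 6 = 3024.

3024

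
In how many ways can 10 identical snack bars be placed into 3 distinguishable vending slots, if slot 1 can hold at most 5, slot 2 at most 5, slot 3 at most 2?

Ignoring the caps, the number of non-negative solutions to x_1+…+x_3 = 10 is C(12,2) = 66.
Subtract solutions that violate a single cap (substitute x_i' = x_i − (cap_i+1)): x_1 ≥ 6 gives C(6,2) = 15; x_2 ≥ 6 gives C(6,2) = 15; x_3 ≥ 3 gives C(9,2) = 36. Together 66.
Add back pairs where two caps are both exceeded: 0 + 3 + 3 = 6.
By inclusion–exclusion the count is 66 − 66 + 6 = 6.

6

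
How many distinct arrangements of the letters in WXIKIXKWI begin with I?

Fix I in the first position and arrange the remaining 8 letters.
Those 8 letters have I appearing twice, K appearing twice, W appearing twice, and X appearing twice, giving (8)!/(2!·2!·2!·2!) = 2520.

2520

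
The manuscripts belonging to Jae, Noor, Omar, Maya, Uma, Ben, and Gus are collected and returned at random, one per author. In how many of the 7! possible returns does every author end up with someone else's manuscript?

1854

Let Aᵢ be the assignments in which author i gets their own manuscript. We want the size of the complement of A₁∪…∪A_7.
By inclusion–exclusion this is Σ_{j=0}^{7} (−1)^j C(7,j)·(7−j)!.
Computing: 5040 − 5040 + 2520 − 840 + 210 − 42 + 7 − 1 = 1854.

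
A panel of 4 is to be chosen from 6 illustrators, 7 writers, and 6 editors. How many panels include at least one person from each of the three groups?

2016

Total 4-person selections from all 19: C(19,4) = 3876.
Selections missing a whole group: no illustrators → C(13,4) = 715; no writers → C(12,4) = 495; no editors → C(13,4) = 715.
Add back selections omitting two groups (i.e. drawn from a single group): C(6,4) + C(7,4) + C(6,4) = 65.
By inclusion–exclusion: 3876 − 1925 + 65 = 2016.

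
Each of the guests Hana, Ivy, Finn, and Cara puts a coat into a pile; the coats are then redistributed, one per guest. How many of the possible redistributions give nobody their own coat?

Count assignments avoiding every fixed point. For any j of the 4 guests fixed to their own coat, the other 4−j can be arranged in (4−j)! ways.
By inclusion–exclusion this is Σ_{j=0}^{4} (−1)^j C(4,j)·(4−j)!.
Computing: 24 − 24 + 12 − 4 + 1 = 9.

9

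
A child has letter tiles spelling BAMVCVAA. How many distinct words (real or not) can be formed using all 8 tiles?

3360

Letter multiplicities in BAMVCVAA: A×3, B×1, C×1, M×1, V×2.
The number of distinct arrangements is 8!/(3!·2!) = 40320/12 = 3360.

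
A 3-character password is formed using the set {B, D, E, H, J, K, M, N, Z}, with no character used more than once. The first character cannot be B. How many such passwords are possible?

The first character has 9−1 = 8 choices (anything except B).
The remaining 2 characters are filled from the other 8 symbols without repetition: 8 × 7 = 56.
Total: 8 × 56 = 448.

448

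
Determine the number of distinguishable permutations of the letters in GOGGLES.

The 7 letters of GOGGLES have repeats: G appearing 3 times.
Dividing 7! = 5040 by 3! = 6 for the repeated letters gives 840.

840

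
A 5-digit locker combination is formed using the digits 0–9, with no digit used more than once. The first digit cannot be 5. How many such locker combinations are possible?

The first digit has 10−1 = 9 choices (anything except 5).
The remaining 4 digits are filled from the other 9 symbols without repetition: 9 × 8 × 7 × 6 = 3024.
Total: 9 × 3024 = 27216.

27216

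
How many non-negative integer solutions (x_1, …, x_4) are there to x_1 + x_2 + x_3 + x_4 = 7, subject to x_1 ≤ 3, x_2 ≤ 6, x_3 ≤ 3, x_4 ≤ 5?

By stars and bars, unrestricted non-negative solutions to x_1+…+x_4 = 7 number C(7+3,3) = 120.
Subtract solutions that violate a single cap (substitute x_i' = x_i − (cap_i+1)): x_1 ≥ 4 gives C(6,3) = 20; x_2 ≥ 7 gives C(3,3) = 1; x_3 ≥ 4 gives C(6,3) = 20; x_4 ≥ 6 gives C(4,3) = 4. Together 45.
No two caps can be exceeded simultaneously, so the pair terms are all 0.
By inclusion–exclusion the count is 120 − 45 + 0 = 75.

75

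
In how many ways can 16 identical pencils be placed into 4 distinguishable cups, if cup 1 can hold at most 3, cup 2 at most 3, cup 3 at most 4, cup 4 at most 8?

10

By stars and bars, unrestricted non-negative solutions to x_1+…+x_4 = 16 number C(16+3,3) = 969.
Subtract solutions that violate a single cap (substitute x_i' = x_i − (cap_i+1)): x_1 ≥ 4 gives C(15,3) = 455; x_2 ≥ 4 gives C(15,3) = 455; x_3 ≥ 5 gives C(14,3) = 364; x_4 ≥ 9 gives C(10,3) = 120. Together 1394.
Add back pairs where two caps are both exceeded: 165 + 120 + 20 + 120 + 20 + 10 = 455.
Subtract triples: 20 + 0 + 0 + 0 = 20.
By inclusion–exclusion the count is 969 − 1394 + 455 − 20 = 10.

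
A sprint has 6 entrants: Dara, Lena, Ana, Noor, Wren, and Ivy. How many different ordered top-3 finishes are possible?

120

There are 6 choices for 1st place, 5 for 2nd, and 4 for 3rd.
That gives 6 × 5 × 4 = 120.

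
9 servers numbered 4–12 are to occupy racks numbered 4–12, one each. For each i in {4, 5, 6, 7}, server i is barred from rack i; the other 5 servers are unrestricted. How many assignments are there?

229080

Let Aᵢ (for 4 ≤ i ≤ 7) be the placements that put server i in its forbidden rack. Any j of these fix j positions, leaving (9−j)! ways to fill the rest, and there are C(4,j) ways to pick which j.
By inclusion–exclusion, the number of valid placements is Σ_{j=0}^{4} (−1)^j C(4,j)·(9−j)!.
Computing: 362880 − 161280 + 30240 − 2880 + 120 = 229080.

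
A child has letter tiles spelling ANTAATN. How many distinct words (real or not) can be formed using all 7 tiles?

210

ANTAATN has 7 letters with A appearing 3 times, N appearing twice, and T appearing twice.
So there are 7! / (3!·2!·2!) = 210 distinguishable arrangements.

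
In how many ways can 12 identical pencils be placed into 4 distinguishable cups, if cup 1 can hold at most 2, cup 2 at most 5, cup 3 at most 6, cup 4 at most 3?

30

Ignoring the caps, the number of non-negative solutions to x_1+…+x_4 = 12 is C(15,3) = 455.
Subtract solutions that violate a single cap (substitute x_i' = x_i − (cap_i+1)): x_1 ≥ 3 gives C(12,3) = 220; x_2 ≥ 6 gives C(9,3) = 84; x_3 ≥ 7 gives C(8,3) = 56; x_4 ≥ 4 gives C(11,3) = 165. Together 525.
Add back pairs where two caps are both exceeded: 20 + 10 + 56 + 0 + 10 + 4 = 100.
By inclusion–exclusion the count is 455 − 525 + 100 = 30.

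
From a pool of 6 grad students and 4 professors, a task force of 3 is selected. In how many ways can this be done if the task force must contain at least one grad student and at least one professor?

96

Total 3-person selections from all 10: C(10,3) = 120.
Selections missing a whole group: no grad students → C(4,3) = 4; no professors → C(6,3) = 20.
Both groups omitted at once is impossible, so 120 − 24 = 96.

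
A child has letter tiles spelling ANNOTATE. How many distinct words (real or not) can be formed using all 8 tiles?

Letter multiplicities in ANNOTATE: A×2, E×1, N×2, O×1, T×2.
So there are 8! / (2!·2!·2!) = 5040 distinguishable arrangements.

5040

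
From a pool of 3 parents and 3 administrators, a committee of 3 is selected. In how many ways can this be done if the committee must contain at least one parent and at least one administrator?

Unrestricted: C(6,3) = 20 ways to pick any 3 of the 6.
Subtract selections that omit an entire group: no parents → C(3,3) = 1; no administrators → C(3,3) = 1.
Both groups omitted at once is impossible, so 20 − 2 = 18.

18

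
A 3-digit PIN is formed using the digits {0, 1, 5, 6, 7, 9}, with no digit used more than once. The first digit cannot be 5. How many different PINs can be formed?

The first digit has 6−1 = 5 choices (anything except 5).
The remaining 2 digits are filled from the other 5 symbols without repetition: 5 × 4 = 20.
Total: 5 × 20 = 100.

100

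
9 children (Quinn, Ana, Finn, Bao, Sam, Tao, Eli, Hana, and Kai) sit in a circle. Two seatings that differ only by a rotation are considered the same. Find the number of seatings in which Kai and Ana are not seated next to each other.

30240

Without the restriction there are (8)! = 40320 seatings.
Those with Kai next to Ana: fuse the pair into one unit and seat 8 units around a circle — 2·(7)! = 10080.
Subtracting, 40320 − 10080 = 30240.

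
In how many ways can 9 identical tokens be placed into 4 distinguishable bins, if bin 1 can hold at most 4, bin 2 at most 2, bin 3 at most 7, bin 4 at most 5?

Ignoring the caps, the number of non-negative solutions to x_1+…+x_4 = 9 is C(12,3) = 220.
Subtract solutions that violate a single cap (substitute x_i' = x_i − (cap_i+1)): x_1 ≥ 5 gives C(7,3) = 35; x_2 ≥ 3 gives C(9,3) = 84; x_3 ≥ 8 gives C(4,3) = 4; x_4 ≥ 6 gives C(6,3) = 20. Together 143.
Add back pairs where two caps are both exceeded: 4 + 0 + 0 + 0 + 1 + 0 = 5.
By inclusion–exclusion the count is 220 − 143 + 5 = 82.

82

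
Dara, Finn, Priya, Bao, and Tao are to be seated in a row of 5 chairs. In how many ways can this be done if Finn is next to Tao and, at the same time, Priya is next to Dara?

24

Treat {Finn,Tao} as one block (2 orders) and {Priya,Dara} as another (2 orders).
That leaves 3 units to arrange: 2 × 2 × 3! = 4 × 6 = 24.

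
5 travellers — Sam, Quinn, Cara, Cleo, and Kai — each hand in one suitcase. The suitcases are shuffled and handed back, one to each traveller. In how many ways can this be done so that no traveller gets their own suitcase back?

Count assignments avoiding every fixed point. For any j of the 5 travellers fixed to their own suitcase, the other 5−j can be arranged in (5−j)! ways.
By inclusion–exclusion this is Σ_{j=0}^{5} (−1)^j C(5,j)·(5−j)!.
Computing: 120 − 120 + 60 − 20 + 5 − 1 = 44.

44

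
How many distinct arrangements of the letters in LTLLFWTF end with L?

630

With the last slot taken by L, it remains to arrange the other 7 letters (TLLFWTF).
Those 7 letters have F appearing twice, L appearing twice, and T appearing twice, giving (7)!/(2!·2!·2!) = 630.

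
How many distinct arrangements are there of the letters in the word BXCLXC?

180

BXCLXC has 6 letters with C appearing twice and X appearing twice.
Dividing 6! = 720 by 2!·2! = 4 for the repeated letters gives 180.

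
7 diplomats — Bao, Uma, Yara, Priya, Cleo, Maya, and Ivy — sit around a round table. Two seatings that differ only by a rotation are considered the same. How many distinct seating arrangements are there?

720

Seat Bao anywhere (absorbing the rotational symmetry), then permute the other 6: (6)! = 720.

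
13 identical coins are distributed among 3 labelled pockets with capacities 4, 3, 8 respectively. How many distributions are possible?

Without the upper bounds there are C(15,2) = 105 ways to split 13 among 3 pockets.
Subtract solutions that violate a single cap (substitute x_i' = x_i − (cap_i+1)): x_1 ≥ 5 gives C(10,2) = 45; x_2 ≥ 4 gives C(11,2) = 55; x_3 ≥ 9 gives C(6,2) = 15. Together 115.
Add back pairs where two caps are both exceeded: 15 + 0 + 1 = 16.
By inclusion–exclusion the count is 105 − 115 + 16 = 6.

6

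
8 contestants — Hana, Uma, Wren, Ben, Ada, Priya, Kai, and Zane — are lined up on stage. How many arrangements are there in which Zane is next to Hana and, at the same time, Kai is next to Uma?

2880

Treat {Zane,Hana} as one block (2 orders) and {Kai,Uma} as another (2 orders).
That leaves 6 units to arrange: 2 × 2 × 6! = 4 × 720 = 2880.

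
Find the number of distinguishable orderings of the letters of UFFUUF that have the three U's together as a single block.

4

Treat the 3 copies of U as a single block. The multiset to arrange is then {UUU, F, F, F}, 4 items in all.
That gives (4)!/(3!) = 4 arrangements.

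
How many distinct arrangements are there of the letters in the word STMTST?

STMTST has 6 letters with S appearing twice and T appearing 3 times.
The number of distinct arrangements is 6!/(3!·2!) = 720/12 = 60.

60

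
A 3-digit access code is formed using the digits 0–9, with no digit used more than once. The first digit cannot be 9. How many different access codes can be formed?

648

The first digit has 10−1 = 9 choices (anything except 9).
The remaining 2 digits are filled from the other 9 symbols without repetition: 9 × 8 = 72.
Total: 9 × 72 = 648.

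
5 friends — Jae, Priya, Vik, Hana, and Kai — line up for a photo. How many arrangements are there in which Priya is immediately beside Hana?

48

Treat {Priya, Hana} as a single unit. There are 4 units to order, and the pair itself can be ordered 2 ways.
So the count is 2·(4)! = 48.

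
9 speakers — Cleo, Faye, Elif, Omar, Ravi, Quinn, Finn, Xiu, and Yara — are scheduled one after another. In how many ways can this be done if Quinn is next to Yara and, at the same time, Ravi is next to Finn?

Treat {Quinn,Yara} as one block (2 orders) and {Ravi,Finn} as another (2 orders).
That leaves 7 units to arrange: 2 × 2 × 7! = 4 × 5040 = 20160.

20160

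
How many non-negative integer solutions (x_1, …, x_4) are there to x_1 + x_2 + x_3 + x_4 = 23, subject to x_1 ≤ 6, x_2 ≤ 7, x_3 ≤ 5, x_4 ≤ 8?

20

Without the upper bounds there are C(26,3) = 2600 ways to split 23 among 4 variables.
Subtract solutions that violate a single cap (substitute x_i' = x_i − (cap_i+1)): x_1 ≥ 7 gives C(19,3) = 969; x_2 ≥ 8 gives C(18,3) = 816; x_3 ≥ 6 gives C(20,3) = 1140; x_4 ≥ 9 gives C(17,3) = 680. Together 3605.
Add back pairs where two caps are both exceeded: 165 + 286 + 120 + 220 + 84 + 165 = 1040.
Subtract triples: 10 + 0 + 4 + 1 = 15.
By inclusion–exclusion the count is 2600 − 3605 + 1040 − 15 = 20.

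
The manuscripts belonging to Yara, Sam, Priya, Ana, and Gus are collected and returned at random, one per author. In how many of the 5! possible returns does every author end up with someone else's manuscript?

Count assignments avoiding every fixed point. For any j of the 5 authors fixed to their own manuscript, the other 5−j can be arranged in (5−j)! ways.
By inclusion–exclusion this is Σ_{j=0}^{5} (−1)^j C(5,j)·(5−j)!.
Computing: 120 − 120 + 60 − 20 + 5 − 1 = 44.

44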